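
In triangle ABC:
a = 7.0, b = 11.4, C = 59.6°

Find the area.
Using A = ½ab·sin(C):
A = ½·7.0·11.4·sin(59.6°) = ½·79.8·0.862514 = 34.41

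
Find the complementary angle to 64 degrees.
Complementary angles sum to 90 degrees.
Other angle = 90 - 64
Other angle = 26 degrees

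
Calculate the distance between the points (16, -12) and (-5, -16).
Using the distance formula: d = sqrt((x₂-x₁)² + (y₂-y₁)²)
dx = (-5) - 16 = -21
dy = (-16) - (-12) = -4
d = sqrt((-21)² + (-4)²) = sqrt(441 + 16) = sqrt(457) = 21.38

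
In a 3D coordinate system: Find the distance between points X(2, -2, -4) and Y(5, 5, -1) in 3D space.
d = √[(3)² + (7)² + (3)²] = √67 = 8.185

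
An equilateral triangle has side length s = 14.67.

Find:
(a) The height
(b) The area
(a) Height h = s·√3/2 = 14.67·√3/2 = 12.7
(b) Area = (√3/4)·s² = (√3/4)·14.67² = (√3/4)·215.209 = 93.19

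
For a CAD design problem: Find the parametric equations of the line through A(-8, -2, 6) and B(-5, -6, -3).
Direction vector d = B - A = (3, -4, -9)
x = -8 + 3t, y = -2 - 4t, z = 6 - 9t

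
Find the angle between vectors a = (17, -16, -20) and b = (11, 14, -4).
a·b = 43, |a|² = 945, |b|² = 333
cos θ = 43/√314685 ≈ 0.07665
θ ≈ 85.6°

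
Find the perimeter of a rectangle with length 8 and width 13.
Perimeter = 2 * (length + width)
Perimeter = 2 * (8 + 13)
Perimeter = 2 * 21
Perimeter = 42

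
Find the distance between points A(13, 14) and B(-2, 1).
Using the distance formula: d = sqrt((x₂-x₁)² + (y₂-y₁)²)
dx = (-2) - 13 = -15
dy = 1 - 14 = -13
d = sqrt((-15)² + (-13)²) = sqrt(225 + 169) = sqrt(394) = 19.85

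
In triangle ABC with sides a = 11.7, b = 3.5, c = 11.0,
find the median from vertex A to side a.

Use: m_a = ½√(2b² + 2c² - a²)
m_a = ½√(2·3.5² + 2·11.0² - 11.7²)
m_a = ½√(24.5 + 242 - 136.89) = ½√129.61 = 5.692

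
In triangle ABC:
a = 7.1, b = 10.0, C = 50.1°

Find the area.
Using A = ½ab·sin(C):
A = ½·7.1·10.0·sin(50.1°) = ½·71·0.767165 = 27.23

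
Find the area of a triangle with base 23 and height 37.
Area = (1/2) * base * height
Area = (1/2) * 23 * 37
Area = 425.50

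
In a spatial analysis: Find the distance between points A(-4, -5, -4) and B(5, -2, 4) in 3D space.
d = √[(9)² + (3)² + (8)²] = √154 = 12.41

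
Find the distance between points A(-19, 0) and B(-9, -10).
Using the distance formula: d = sqrt((x₂-x₁)² + (y₂-y₁)²)
dx = (-9) - (-19) = 10
dy = (-10) - 0 = -10
d = sqrt(10² + (-10)²) = sqrt(100 + 100) = sqrt(200) = 14.14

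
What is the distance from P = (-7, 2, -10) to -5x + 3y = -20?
d = |(-5)(-7) + 3(2) + 0(-10) - (-20)| / √((-5)² + 3² + 0²) = 61/√34 = 10.46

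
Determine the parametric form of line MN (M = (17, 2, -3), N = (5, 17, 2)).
Direction vector d = N - M = (-12, 15, 5)
x = 17 - 12t, y = 2 + 15t, z = -3 + 5t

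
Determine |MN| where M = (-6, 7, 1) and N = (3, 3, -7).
d = √[(9)² + (-4)² + (-8)²] = √161 = 12.69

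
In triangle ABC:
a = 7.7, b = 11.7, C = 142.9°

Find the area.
Using A = ½ab·sin(C):
A = ½·7.7·11.7·sin(142.9°) = ½·90.09·0.603208 = 27.17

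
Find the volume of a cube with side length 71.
Volume = s³
Volume = 71³
Volume = 357911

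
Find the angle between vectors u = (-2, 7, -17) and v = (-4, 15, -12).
u·v = 317, |u|² = 342, |v|² = 385
cos θ = 317/√131670 ≈ 0.8736
θ ≈ 29.12°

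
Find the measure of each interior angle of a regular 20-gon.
Interior angle of a regular n-gon = (n-2)*180/n
Interior angle = (20-2)*180/20
Interior angle = 18*180/20
Interior angle = 3240/20
Interior angle = 162 degrees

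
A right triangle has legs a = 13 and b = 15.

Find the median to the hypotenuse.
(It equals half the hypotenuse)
Hypotenuse c = √(13² + 15²) = √394 = 19.8494
Median to hypotenuse = c/2 = 9.925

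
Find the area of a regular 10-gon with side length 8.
For a regular 10-gon with side length s = 8:
Apothem a = s / (2*tan(pi/10)) = 8 / (2*tan(pi/10)) ≈ 12.3107
Perimeter P = 10 * 8 = 80
Area = (1/2) * P * a = (1/2) * 80 * 12.3107 = 492.43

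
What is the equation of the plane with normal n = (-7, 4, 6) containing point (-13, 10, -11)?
d = n·P = (-7)(-13) + (4)(10) + (6)(-11) = 65
Plane: -7x + 4y + 6z = 65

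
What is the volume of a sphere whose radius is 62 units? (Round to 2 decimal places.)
Volume = (4/3) * pi * r³
Volume = (4/3) * pi * 62³
Volume = (4/3) * pi * 238328
Volume = 998305.99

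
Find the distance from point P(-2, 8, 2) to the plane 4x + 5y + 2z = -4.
d = |4(-2) + 5(8) + 2(2) - (-4)| / √(4² + 5² + 2²) = 40/√45 = 5.963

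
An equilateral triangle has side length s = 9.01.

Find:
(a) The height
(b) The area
(a) Height h = s·√3/2 = 9.01·√3/2 = 7.803
(b) Area = (√3/4)·s² = (√3/4)·9.01² = (√3/4)·81.1801 = 35.15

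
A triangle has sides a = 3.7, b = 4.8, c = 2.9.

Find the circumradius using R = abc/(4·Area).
s = (a+b+c)/2 = 5.7
Area = √(s(s-a)(s-b)(s-c)) = √(5.7·2·0.9·2.8) = 5.35985
R = abc/(4·Area) = (3.7·4.8·2.9)/(4·5.35985) = 51.504/21.4394 = 2.402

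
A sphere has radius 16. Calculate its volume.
Volume = (4/3) * pi * r³
Volume = (4/3) * pi * 16³
Volume = (4/3) * pi * 4096
Volume = 17157.28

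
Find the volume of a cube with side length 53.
Volume = s³
Volume = 53³
Volume = 148877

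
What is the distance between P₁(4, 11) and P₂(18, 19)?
Using the distance formula: d = sqrt((x₂-x₁)² + (y₂-y₁)²)
dx = 18 - 4 = 14
dy = 19 - 11 = 8
d = sqrt(14² + 8²) = sqrt(196 + 64) = sqrt(260) = 16.12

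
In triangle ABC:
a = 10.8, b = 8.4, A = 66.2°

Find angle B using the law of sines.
sin(B)/b = sin(A)/a
sin(B) = b·sin(A)/a = 8.4·sin(66.2°)/10.8 = 0.711635
B = arcsin(0.711635) = 45.37°  (b ≤ a, so B ≤ A and the acute solution is unique)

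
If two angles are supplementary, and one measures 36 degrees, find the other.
Supplementary angles sum to 180 degrees.
Other angle = 180 - 36
Other angle = 144 degrees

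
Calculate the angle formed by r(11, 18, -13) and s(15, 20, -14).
r·s = 707, |r|² = 614, |s|² = 821
cos θ = 707/√504094 ≈ 0.9958
θ ≈ 5.265°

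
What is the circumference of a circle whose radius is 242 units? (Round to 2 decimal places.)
Circumference = 2 * pi * r
Circumference = 2 * pi * 242
Circumference = 1520.53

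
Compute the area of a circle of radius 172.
Area = pi * r²
Area = pi * 172²
Area = pi * 29584
Area = 92940.88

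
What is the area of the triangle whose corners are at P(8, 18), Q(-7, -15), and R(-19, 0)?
Using the coordinate formula: Area = (1/2)|x₁(y₂-y₃) + x₂(y₃-y₁) + x₃(y₁-y₂)|
Area = (1/2)|8((-15)-0) + (-7)(0-18) + (-19)(18-(-15))|
Area = (1/2)|8*(-15) + (-7)*(-18) + (-19)*33|
Area = (1/2)|(-120) + 126 + (-627)|
Area = (1/2)*621 = 310.50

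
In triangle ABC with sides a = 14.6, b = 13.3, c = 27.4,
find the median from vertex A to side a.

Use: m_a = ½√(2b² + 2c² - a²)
m_a = ½√(2·13.3² + 2·27.4² - 14.6²)
m_a = ½√(353.78 + 1501.52 - 213.16) = ½√1642.14 = 20.26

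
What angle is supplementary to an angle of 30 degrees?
Supplementary angles sum to 180 degrees.
Other angle = 180 - 30
Other angle = 150 degrees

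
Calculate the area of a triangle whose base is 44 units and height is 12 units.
Area = (1/2) * base * height
Area = (1/2) * 44 * 12
Area = 264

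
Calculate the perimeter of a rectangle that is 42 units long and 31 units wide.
Perimeter = 2 * (length + width)
Perimeter = 2 * (42 + 31)
Perimeter = 2 * 73
Perimeter = 146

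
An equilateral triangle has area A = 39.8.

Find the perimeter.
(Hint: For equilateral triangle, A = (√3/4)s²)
A = (√3/4)s²  →  s² = 4A/√3 = 4·39.8/√3 = 91.9142
s = 9.58719
Perimeter = 3s = 28.76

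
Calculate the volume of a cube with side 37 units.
Volume = s³
Volume = 37³
Volume = 50653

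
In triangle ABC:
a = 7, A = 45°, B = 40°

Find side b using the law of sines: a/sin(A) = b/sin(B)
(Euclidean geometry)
b = a·sin(B)/sin(A) = 7·sin(40°)/sin(45°)
b = 7·0.642788/0.707107 = 6.363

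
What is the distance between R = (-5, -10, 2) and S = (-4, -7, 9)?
d = √[(1)² + (3)² + (7)²] = √59 = 7.681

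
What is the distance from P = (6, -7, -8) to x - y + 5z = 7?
d = |1(6) + (-1)(-7) + 5(-8) - (7)| / √(1² + (-1)² + 5²) = 34/√27 = 6.543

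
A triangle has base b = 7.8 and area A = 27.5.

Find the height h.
A = ½bh  →  h = 2A/b
h = 2·27.5/7.8 = 7.051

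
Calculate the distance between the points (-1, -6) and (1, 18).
Using the distance formula: d = sqrt((x₂-x₁)² + (y₂-y₁)²)
dx = 1 - (-1) = 2
dy = 18 - (-6) = 24
d = sqrt(2² + 24²) = sqrt(4 + 576) = sqrt(580) = 24.08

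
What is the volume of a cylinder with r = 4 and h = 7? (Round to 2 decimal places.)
Volume = pi * r² * h
Volume = pi * 4² * 7
Volume = pi * 16 * 7
Volume = pi * 112
Volume = 351.86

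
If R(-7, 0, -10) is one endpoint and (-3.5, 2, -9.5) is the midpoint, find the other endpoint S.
S = (2×(-3.5) - (-7), 2×2 - 0, 2×(-9.5) - (-10)) = (0, 4, -9)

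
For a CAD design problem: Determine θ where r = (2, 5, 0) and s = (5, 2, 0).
r·s = 20, |r|² = 29, |s|² = 29
cos θ = 20/√841 ≈ 0.6897
θ ≈ 46.4°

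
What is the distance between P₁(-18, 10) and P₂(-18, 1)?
Using the distance formula: d = sqrt((x₂-x₁)² + (y₂-y₁)²)
dx = (-18) - (-18) = 0
dy = 1 - 10 = -9
d = sqrt(0² + (-9)²) = sqrt(0 + 81) = sqrt(81) = 9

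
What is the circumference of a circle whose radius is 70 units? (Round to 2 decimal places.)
Circumference = 2 * pi * r
Circumference = 2 * pi * 70
Circumference = 439.82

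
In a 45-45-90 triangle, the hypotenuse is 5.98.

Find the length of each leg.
In a 45-45-90 triangle, hypotenuse = leg·√2  →  leg = hypotenuse/√2
leg = 5.98/√2 = 4.228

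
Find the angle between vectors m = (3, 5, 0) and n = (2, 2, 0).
m·n = 16, |m|² = 34, |n|² = 8
cos θ = 16/√272 ≈ 0.9701
θ ≈ 14.04°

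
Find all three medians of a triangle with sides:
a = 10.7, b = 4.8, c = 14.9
Using m_x = ½√(2y² + 2z² - x²):
m_a = ½√(2·4.8² + 2·14.9² - 10.7²) = ½√375.61 = 9.69
m_b = ½√(2·10.7² + 2·14.9² - 4.8²) = ½√649.96 = 12.75
m_c = ½√(2·10.7² + 2·4.8² - 14.9²) = ½√53.05 = 3.642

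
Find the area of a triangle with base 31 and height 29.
Area = (1/2) * base * height
Area = (1/2) * 31 * 29
Area = 449.50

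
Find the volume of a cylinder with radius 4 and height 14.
Volume = pi * r² * h
Volume = pi * 4² * 14
Volume = pi * 16 * 14
Volume = pi * 224
Volume = 703.72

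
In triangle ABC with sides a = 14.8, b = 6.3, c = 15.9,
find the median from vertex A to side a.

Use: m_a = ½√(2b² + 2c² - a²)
m_a = ½√(2·6.3² + 2·15.9² - 14.8²)
m_a = ½√(79.38 + 505.62 - 219.04) = ½√365.96 = 9.565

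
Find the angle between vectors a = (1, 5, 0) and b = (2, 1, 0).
a·b = 7, |a|² = 26, |b|² = 5
cos θ = 7/√130 ≈ 0.6139
θ ≈ 52.13°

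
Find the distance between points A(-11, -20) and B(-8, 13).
Using the distance formula: d = sqrt((x₂-x₁)² + (y₂-y₁)²)
dx = (-8) - (-11) = 3
dy = 13 - (-20) = 33
d = sqrt(3² + 33²) = sqrt(9 + 1089) = sqrt(1098) = 33.14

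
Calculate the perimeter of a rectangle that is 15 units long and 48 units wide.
Perimeter = 2 * (length + width)
Perimeter = 2 * (15 + 48)
Perimeter = 2 * 63
Perimeter = 126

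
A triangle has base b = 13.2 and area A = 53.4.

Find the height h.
A = ½bh  →  h = 2A/b
h = 2·53.4/13.2 = 8.091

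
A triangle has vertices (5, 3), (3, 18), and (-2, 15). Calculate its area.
Using the coordinate formula: Area = (1/2)|x₁(y₂-y₃) + x₂(y₃-y₁) + x₃(y₁-y₂)|
Area = (1/2)|5(18-15) + 3(15-3) + (-2)(3-18)|
Area = (1/2)|5*3 + 3*12 + (-2)*(-15)|
Area = (1/2)|15 + 36 + 30|
Area = (1/2)*81 = 40.50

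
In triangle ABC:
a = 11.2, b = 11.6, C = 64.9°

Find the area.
Using A = ½ab·sin(C):
A = ½·11.2·11.6·sin(64.9°) = ½·129.92·0.905569 = 58.83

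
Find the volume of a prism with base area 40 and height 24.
Volume = base area * height
Volume = 40 * 24
Volume = 960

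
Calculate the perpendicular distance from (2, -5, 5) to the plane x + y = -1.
d = |1(2) + 1(-5) + 0(5) - (-1)| / √(1² + 1² + 0²) = 2/√2 = 1.414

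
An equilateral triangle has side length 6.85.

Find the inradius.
For an equilateral triangle, r = s/(2√3) where s is the side.
r = 6.85/(2√3) = 6.85/3.464102 = 1.977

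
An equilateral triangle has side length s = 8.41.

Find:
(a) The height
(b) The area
(a) Height h = s·√3/2 = 8.41·√3/2 = 7.283
(b) Area = (√3/4)·s² = (√3/4)·8.41² = (√3/4)·70.7281 = 30.63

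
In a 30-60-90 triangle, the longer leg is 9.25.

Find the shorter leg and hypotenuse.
In a 30-60-90 triangle, sides are in ratio 1 : √3 : 2.
Long leg = short leg·√3  →  short leg = 9.25/√3 = 5.34
Hypotenuse = 2·(short leg) = 2·9.25/√3 = 10.68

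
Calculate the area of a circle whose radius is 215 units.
Area = pi * r²
Area = pi * 215²
Area = pi * 46225
Area = 145220.12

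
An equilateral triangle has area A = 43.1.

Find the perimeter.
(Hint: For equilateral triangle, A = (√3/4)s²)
A = (√3/4)s²  →  s² = 4A/√3 = 4·43.1/√3 = 99.5352
s = 9.97673
Perimeter = 3s = 29.93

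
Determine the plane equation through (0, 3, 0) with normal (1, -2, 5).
d = n·P = (1)(0) + (-2)(3) + (5)(0) = -6
Plane: x - 2y + 5z = -6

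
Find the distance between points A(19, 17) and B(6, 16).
Using the distance formula: d = sqrt((x₂-x₁)² + (y₂-y₁)²)
dx = 6 - 19 = -13
dy = 16 - 17 = -1
d = sqrt((-13)² + (-1)²) = sqrt(169 + 1) = sqrt(170) = 13.04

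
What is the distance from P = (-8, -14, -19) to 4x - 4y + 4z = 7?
d = |4(-8) + (-4)(-14) + 4(-19) - (7)| / √(4² + (-4)² + 4²) = 59/√48 = 8.516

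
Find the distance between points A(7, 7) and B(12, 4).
Using the distance formula: d = sqrt((x₂-x₁)² + (y₂-y₁)²)
dx = 12 - 7 = 5
dy = 4 - 7 = -3
d = sqrt(5² + (-3)²) = sqrt(25 + 9) = sqrt(34) = 5.83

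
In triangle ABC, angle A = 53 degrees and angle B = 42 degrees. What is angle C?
Sum of angles in a triangle = 180 degrees
Third angle = 180 - 53 - 42
Third angle = 85 degrees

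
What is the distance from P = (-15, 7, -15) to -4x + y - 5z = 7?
d = |(-4)(-15) + 1(7) + (-5)(-15) - (7)| / √((-4)² + 1² + (-5)²) = 135/√42 = 20.83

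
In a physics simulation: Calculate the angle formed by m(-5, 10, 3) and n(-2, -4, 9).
m·n = -3, |m|² = 134, |n|² = 101
cos θ = -3/√13534 ≈ -0.02579
θ ≈ 91.48°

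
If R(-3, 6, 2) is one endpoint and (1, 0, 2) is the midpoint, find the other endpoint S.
S = (2×1 - (-3), 2×0 - 6, 2×2 - 2) = (5, -6, 2)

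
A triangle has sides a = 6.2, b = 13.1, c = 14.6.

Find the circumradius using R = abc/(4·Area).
s = (a+b+c)/2 = 16.95
Area = √(s(s-a)(s-b)(s-c)) = √(16.95·10.75·3.85·2.35) = 40.6026
R = abc/(4·Area) = (6.2·13.1·14.6)/(4·40.6026) = 1185.812/162.4104 = 7.301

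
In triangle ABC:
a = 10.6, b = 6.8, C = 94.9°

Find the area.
Using A = ½ab·sin(C):
A = ½·10.6·6.8·sin(94.9°) = ½·72.08·0.996345 = 35.91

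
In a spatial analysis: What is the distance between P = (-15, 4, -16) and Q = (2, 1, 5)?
d = √[(17)² + (-3)² + (21)²] = √739 = 27.18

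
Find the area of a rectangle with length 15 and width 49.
Area = length * width
Area = 15 * 49
Area = 735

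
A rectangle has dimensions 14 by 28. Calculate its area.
Area = length * width
Area = 14 * 28
Area = 392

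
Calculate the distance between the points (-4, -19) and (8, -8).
Using the distance formula: d = sqrt((x₂-x₁)² + (y₂-y₁)²)
dx = 8 - (-4) = 12
dy = (-8) - (-19) = 11
d = sqrt(12² + 11²) = sqrt(144 + 121) = sqrt(265) = 16.28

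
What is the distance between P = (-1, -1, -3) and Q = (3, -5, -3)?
d = √[(4)² + (-4)² + (0)²] = √32 = 5.657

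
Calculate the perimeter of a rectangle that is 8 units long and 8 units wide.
Perimeter = 2 * (length + width)
Perimeter = 2 * (8 + 8)
Perimeter = 2 * 16
Perimeter = 32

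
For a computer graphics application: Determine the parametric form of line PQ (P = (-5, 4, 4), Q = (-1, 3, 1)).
Direction vector d = Q - P = (4, -1, -3)
x = -5 + 4t, y = 4 - t, z = 4 - 3t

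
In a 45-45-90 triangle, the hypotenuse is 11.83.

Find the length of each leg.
In a 45-45-90 triangle, hypotenuse = leg·√2  →  leg = hypotenuse/√2
leg = 11.83/√2 = 8.365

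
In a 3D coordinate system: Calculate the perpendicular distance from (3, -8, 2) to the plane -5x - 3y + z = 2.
d = |(-5)(3) + (-3)(-8) + 1(2) - (2)| / √((-5)² + (-3)² + 1²) = 9/√35 = 1.521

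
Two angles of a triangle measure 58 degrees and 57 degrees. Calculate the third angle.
Sum of angles in a triangle = 180 degrees
Third angle = 180 - 58 - 57
Third angle = 65 degrees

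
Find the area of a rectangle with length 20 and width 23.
Area = length * width
Area = 20 * 23
Area = 460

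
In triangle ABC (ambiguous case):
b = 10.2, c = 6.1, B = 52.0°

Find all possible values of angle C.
sin(C)/c = sin(B)/b  →  sin(C) = c·sin(B)/b = 6.1·sin(52.0°)/10.2 = 0.471261
C₁ = arcsin(0.471261) = 28.12°,  C₂ = 180° - C₁ = 151.88°
Check C₂: A = 180° - 52.0° - 151.88° = -23.88° ≤ 0, rejected
C = 28.12° (one solution)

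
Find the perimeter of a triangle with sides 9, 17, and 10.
Perimeter = sum of all sides
Perimeter = 9 + 17 + 10
Perimeter = 36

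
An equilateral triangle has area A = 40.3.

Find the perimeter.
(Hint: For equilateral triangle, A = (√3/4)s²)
A = (√3/4)s²  →  s² = 4A/√3 = 4·40.3/√3 = 93.0689
s = 9.64722
Perimeter = 3s = 28.94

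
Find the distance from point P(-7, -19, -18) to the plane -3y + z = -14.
d = |0(-7) + (-3)(-19) + 1(-18) - (-14)| / √(0² + (-3)² + 1²) = 53/√10 = 16.76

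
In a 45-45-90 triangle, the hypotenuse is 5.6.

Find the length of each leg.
In a 45-45-90 triangle, hypotenuse = leg·√2  →  leg = hypotenuse/√2
leg = 5.6/√2 = 3.96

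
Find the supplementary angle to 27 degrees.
Supplementary angles sum to 180 degrees.
Other angle = 180 - 27
Other angle = 153 degrees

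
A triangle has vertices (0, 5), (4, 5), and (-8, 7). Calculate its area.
Using the coordinate formula: Area = (1/2)|x₁(y₂-y₃) + x₂(y₃-y₁) + x₃(y₁-y₂)|
Area = (1/2)|0(5-7) + 4(7-5) + (-8)(5-5)|
Area = (1/2)|0*(-2) + 4*2 + (-8)*0|
Area = (1/2)|0 + 8 + 0|
Area = (1/2)*8 = 4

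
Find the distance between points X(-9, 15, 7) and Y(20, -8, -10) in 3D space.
d = √[(29)² + (-23)² + (-17)²] = √1659 = 40.73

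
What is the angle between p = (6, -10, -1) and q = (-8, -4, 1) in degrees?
p·q = -9, |p|² = 137, |q|² = 81
cos θ = -9/√11097 ≈ -0.08544
θ ≈ 94.9°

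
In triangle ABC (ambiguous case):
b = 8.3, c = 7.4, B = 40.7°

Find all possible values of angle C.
sin(C)/c = sin(B)/b  →  sin(C) = c·sin(B)/b = 7.4·sin(40.7°)/8.3 = 0.581389
C₁ = arcsin(0.581389) = 35.55°,  C₂ = 180° - C₁ = 144.45°
Check C₂: A = 180° - 40.7° - 144.45° = -5.15° ≤ 0, rejected
C = 35.55° (one solution)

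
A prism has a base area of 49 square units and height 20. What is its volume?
Volume = base area * height
Volume = 49 * 20
Volume = 980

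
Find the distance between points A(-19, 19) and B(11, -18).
Using the distance formula: d = sqrt((x₂-x₁)² + (y₂-y₁)²)
dx = 11 - (-19) = 30
dy = (-18) - 19 = -37
d = sqrt(30² + (-37)²) = sqrt(900 + 1369) = sqrt(2269) = 47.63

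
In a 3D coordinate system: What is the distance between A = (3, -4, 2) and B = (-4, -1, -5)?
d = √[(-7)² + (3)² + (-7)²] = √107 = 10.34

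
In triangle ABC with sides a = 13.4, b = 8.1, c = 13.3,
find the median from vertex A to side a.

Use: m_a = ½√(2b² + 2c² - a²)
m_a = ½√(2·8.1² + 2·13.3² - 13.4²)
m_a = ½√(131.22 + 353.78 - 179.56) = ½√305.44 = 8.738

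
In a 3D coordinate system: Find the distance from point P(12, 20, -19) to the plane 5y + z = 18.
d = |0(12) + 5(20) + 1(-19) - (18)| / √(0² + 5² + 1²) = 63/√26 = 12.36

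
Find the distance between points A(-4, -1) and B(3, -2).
Using the distance formula: d = sqrt((x₂-x₁)² + (y₂-y₁)²)
dx = 3 - (-4) = 7
dy = (-2) - (-1) = -1
d = sqrt(7² + (-1)²) = sqrt(49 + 1) = sqrt(50) = 7.07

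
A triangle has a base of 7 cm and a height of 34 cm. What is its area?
Area = (1/2) * base * height
Area = (1/2) * 7 * 34
Area = 119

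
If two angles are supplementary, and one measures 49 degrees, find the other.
Supplementary angles sum to 180 degrees.
Other angle = 180 - 49
Other angle = 131 degrees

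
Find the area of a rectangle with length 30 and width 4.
Area = length * width
Area = 30 * 4
Area = 120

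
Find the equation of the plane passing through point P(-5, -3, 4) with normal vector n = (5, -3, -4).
d = n·P = (5)(-5) + (-3)(-3) + (-4)(4) = -32
Plane: 5x - 3y - 4z = -32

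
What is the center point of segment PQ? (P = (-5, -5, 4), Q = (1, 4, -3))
Midpoint = ((-5+1)/2, (-5+4)/2, (4-3)/2) = (-2, -0.5, 0.5)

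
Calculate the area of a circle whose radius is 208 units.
Area = pi * r²
Area = pi * 208²
Area = pi * 43264
Area = 135917.86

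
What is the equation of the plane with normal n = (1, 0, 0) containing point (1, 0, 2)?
d = n·P = (1)(1) + (0)(0) + (0)(2) = 1
Plane: x = 1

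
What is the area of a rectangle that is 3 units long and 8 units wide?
Area = length * width
Area = 3 * 8
Area = 24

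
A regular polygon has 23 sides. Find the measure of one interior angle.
Interior angle of a regular n-gon = (n-2)*180/n
Interior angle = (23-2)*180/23
Interior angle = 21*180/23
Interior angle = 3780/23
Interior angle = 164.35 degrees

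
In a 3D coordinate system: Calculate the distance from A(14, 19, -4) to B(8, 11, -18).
d = √[(-6)² + (-8)² + (-14)²] = √296 = 17.2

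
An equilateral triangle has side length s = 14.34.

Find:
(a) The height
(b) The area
(a) Height h = s·√3/2 = 14.34·√3/2 = 12.42
(b) Area = (√3/4)·s² = (√3/4)·14.34² = (√3/4)·205.636 = 89.04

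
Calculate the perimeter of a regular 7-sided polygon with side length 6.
Perimeter = number of sides * side length
Perimeter = 7 * 6
Perimeter = 42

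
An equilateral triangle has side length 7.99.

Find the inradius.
For an equilateral triangle, r = s/(2√3) where s is the side.
r = 7.99/(2√3) = 7.99/3.464102 = 2.307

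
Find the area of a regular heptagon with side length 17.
For a regular 7-gon with side length s = 17:
Apothem a = s / (2*tan(pi/7)) = 17 / (2*tan(pi/7)) ≈ 17.6504
Perimeter P = 7 * 17 = 119
Area = (1/2) * P * a = (1/2) * 119 * 17.6504 = 1050.20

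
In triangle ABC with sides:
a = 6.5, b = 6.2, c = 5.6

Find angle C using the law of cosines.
cos(C) = (a² + b² - c²)/(2ab)
cos(C) = (6.5² + 6.2² - 5.6²)/(2·6.5·6.2) = 49.33/80.6 = 0.612035
C = arccos(0.612035) = 52.26°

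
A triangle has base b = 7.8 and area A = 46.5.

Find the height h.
A = ½bh  →  h = 2A/b
h = 2·46.5/7.8 = 11.92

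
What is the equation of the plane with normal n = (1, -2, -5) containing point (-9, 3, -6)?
d = n·P = (1)(-9) + (-2)(3) + (-5)(-6) = 15
Plane: x - 2y - 5z = 15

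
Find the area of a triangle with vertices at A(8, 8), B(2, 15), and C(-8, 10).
Using the coordinate formula: Area = (1/2)|x₁(y₂-y₃) + x₂(y₃-y₁) + x₃(y₁-y₂)|
Area = (1/2)|8(15-10) + 2(10-8) + (-8)(8-15)|
Area = (1/2)|8*5 + 2*2 + (-8)*(-7)|
Area = (1/2)|40 + 4 + 56|
Area = (1/2)*100 = 50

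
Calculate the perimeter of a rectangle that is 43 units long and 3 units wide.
Perimeter = 2 * (length + width)
Perimeter = 2 * (43 + 3)
Perimeter = 2 * 46
Perimeter = 92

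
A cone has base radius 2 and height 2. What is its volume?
Volume = (1/3) * pi * r² * h
Volume = (1/3) * pi * 2² * 2
Volume = (1/3) * pi * 4 * 2
Volume = (1/3) * pi * 8
Volume = 8.38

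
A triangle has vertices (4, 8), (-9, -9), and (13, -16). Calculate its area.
Using the coordinate formula: Area = (1/2)|x₁(y₂-y₃) + x₂(y₃-y₁) + x₃(y₁-y₂)|
Area = (1/2)|4((-9)-(-16)) + (-9)((-16)-8) + 13(8-(-9))|
Area = (1/2)|4*7 + (-9)*(-24) + 13*17|
Area = (1/2)|28 + 216 + 221|
Area = (1/2)*465 = 232.50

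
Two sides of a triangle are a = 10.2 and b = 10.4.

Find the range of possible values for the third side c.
By the triangle inequality: |a - b| < c < a + b
|10.2 - 10.4| < c < 10.2 + 10.4
0.2 < c < 20.6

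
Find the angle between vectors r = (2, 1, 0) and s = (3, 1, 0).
r·s = 7, |r|² = 5, |s|² = 10
cos θ = 7/√50 ≈ 0.9899
θ ≈ 8.13°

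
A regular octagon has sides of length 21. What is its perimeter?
Perimeter = number of sides * side length
Perimeter = 8 * 21
Perimeter = 168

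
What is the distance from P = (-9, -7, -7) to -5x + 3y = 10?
d = |(-5)(-9) + 3(-7) + 0(-7) - (10)| / √((-5)² + 3² + 0²) = 14/√34 = 2.401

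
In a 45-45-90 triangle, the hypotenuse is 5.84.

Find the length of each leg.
In a 45-45-90 triangle, hypotenuse = leg·√2  →  leg = hypotenuse/√2
leg = 5.84/√2 = 4.13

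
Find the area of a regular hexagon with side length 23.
For a regular 6-gon with side length s = 23:
Apothem a = s / (2*tan(pi/6)) = 23 / (2*tan(pi/6)) ≈ 19.9186
Perimeter P = 6 * 23 = 138
Area = (1/2) * P * a = (1/2) * 138 * 19.9186 = 1374.38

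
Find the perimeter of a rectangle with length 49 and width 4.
Perimeter = 2 * (length + width)
Perimeter = 2 * (49 + 4)
Perimeter = 2 * 53
Perimeter = 106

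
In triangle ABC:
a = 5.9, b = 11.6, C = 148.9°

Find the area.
Using A = ½ab·sin(C):
A = ½·5.9·11.6·sin(148.9°) = ½·68.44·0.516533 = 17.68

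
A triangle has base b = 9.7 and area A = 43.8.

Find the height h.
A = ½bh  →  h = 2A/b
h = 2·43.8/9.7 = 9.031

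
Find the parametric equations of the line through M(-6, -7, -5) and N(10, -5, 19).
Direction vector d = N - M = (16, 2, 24)
x = -6 + 16t, y = -7 + 2t, z = -5 + 24t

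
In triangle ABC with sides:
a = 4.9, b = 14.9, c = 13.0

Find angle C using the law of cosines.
cos(C) = (a² + b² - c²)/(2ab)
cos(C) = (4.9² + 14.9² - 13.0²)/(2·4.9·14.9) = 77.02/146.02 = 0.527462
C = arccos(0.527462) = 58.17°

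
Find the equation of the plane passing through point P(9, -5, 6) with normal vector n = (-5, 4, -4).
d = n·P = (-5)(9) + (4)(-5) + (-4)(6) = -89
Plane: -5x + 4y - 4z = -89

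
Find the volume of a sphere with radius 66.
Volume = (4/3) * pi * r³
Volume = (4/3) * pi * 66³
Volume = (4/3) * pi * 287496
Volume = 1204260.43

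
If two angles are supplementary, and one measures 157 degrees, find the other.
Supplementary angles sum to 180 degrees.
Other angle = 180 - 157
Other angle = 23 degrees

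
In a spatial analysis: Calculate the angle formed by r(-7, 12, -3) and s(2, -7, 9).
r·s = -125, |r|² = 202, |s|² = 134
cos θ = -125/√27068 ≈ -0.7598
θ ≈ 139.4°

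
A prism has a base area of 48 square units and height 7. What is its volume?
Volume = base area * height
Volume = 48 * 7
Volume = 336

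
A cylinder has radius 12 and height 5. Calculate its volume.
Volume = pi * r² * h
Volume = pi * 12² * 5
Volume = pi * 144 * 5
Volume = pi * 720
Volume = 2261.95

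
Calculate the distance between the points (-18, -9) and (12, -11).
Using the distance formula: d = sqrt((x₂-x₁)² + (y₂-y₁)²)
dx = 12 - (-18) = 30
dy = (-11) - (-9) = -2
d = sqrt(30² + (-2)²) = sqrt(900 + 4) = sqrt(904) = 30.07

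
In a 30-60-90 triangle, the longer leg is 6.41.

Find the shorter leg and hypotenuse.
In a 30-60-90 triangle, sides are in ratio 1 : √3 : 2.
Long leg = short leg·√3  →  short leg = 6.41/√3 = 3.701
Hypotenuse = 2·(short leg) = 2·6.41/√3 = 7.402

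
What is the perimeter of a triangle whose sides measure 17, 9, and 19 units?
Perimeter = sum of all sides
Perimeter = 17 + 9 + 19
Perimeter = 45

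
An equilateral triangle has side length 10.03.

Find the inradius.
For an equilateral triangle, r = s/(2√3) where s is the side.
r = 10.03/(2√3) = 10.03/3.464102 = 2.895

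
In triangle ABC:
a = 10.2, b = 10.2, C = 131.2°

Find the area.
Using A = ½ab·sin(C):
A = ½·10.2·10.2·sin(131.2°) = ½·104.04·0.752415 = 39.14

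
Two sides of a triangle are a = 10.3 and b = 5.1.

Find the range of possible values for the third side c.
By the triangle inequality: |a - b| < c < a + b
|10.3 - 5.1| < c < 10.3 + 5.1
5.2 < c < 15.4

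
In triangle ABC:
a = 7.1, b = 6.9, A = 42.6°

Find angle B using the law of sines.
sin(B)/b = sin(A)/a
sin(B) = b·sin(A)/a = 6.9·sin(42.6°)/7.1 = 0.657809
B = arcsin(0.657809) = 41.13°  (b ≤ a, so B ≤ A and the acute solution is unique)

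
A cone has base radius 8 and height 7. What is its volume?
Volume = (1/3) * pi * r² * h
Volume = (1/3) * pi * 8² * 7
Volume = (1/3) * pi * 64 * 7
Volume = (1/3) * pi * 448
Volume = 469.14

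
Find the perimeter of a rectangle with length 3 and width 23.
Perimeter = 2 * (length + width)
Perimeter = 2 * (3 + 23)
Perimeter = 2 * 26
Perimeter = 52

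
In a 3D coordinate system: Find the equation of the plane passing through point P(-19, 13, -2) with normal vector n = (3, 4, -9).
d = n·P = (3)(-19) + (4)(13) + (-9)(-2) = 13
Plane: 3x + 4y - 9z = 13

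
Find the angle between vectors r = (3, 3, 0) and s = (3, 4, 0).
r·s = 21, |r|² = 18, |s|² = 25
cos θ = 21/√450 ≈ 0.9899
θ ≈ 8.13°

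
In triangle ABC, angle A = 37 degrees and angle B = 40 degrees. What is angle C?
Sum of angles in a triangle = 180 degrees
Third angle = 180 - 37 - 40
Third angle = 103 degrees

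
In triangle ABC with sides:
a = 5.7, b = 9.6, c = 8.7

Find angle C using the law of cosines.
cos(C) = (a² + b² - c²)/(2ab)
cos(C) = (5.7² + 9.6² - 8.7²)/(2·5.7·9.6) = 48.96/109.44 = 0.447368
C = arccos(0.447368) = 63.43°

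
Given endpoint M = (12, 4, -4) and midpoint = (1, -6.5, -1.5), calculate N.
N = (2×1 - 12, 2×(-6.5) - 4, 2×(-1.5) - (-4)) = (-10, -17, 1)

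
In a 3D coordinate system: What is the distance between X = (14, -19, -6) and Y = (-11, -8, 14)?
d = √[(-25)² + (11)² + (20)²] = √1146 = 33.85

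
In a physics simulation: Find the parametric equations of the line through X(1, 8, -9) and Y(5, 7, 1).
Direction vector d = Y - X = (4, -1, 10)
x = 1 + 4t, y = 8 - t, z = -9 + 10t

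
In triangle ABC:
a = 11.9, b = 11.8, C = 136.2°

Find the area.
Using A = ½ab·sin(C):
A = ½·11.9·11.8·sin(136.2°) = ½·140.42·0.692143 = 48.6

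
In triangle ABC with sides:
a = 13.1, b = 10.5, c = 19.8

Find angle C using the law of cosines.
cos(C) = (a² + b² - c²)/(2ab)
cos(C) = (13.1² + 10.5² - 19.8²)/(2·13.1·10.5) = -110.18/275.1 = -0.400509
C = arccos(-0.400509) = 113.6°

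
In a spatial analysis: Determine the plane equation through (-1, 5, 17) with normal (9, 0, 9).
d = n·P = (9)(-1) + (0)(5) + (9)(17) = 144
Plane: 9x + 9z = 144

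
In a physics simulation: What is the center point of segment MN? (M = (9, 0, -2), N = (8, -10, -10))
Midpoint = ((9+8)/2, (0-10)/2, (-2-10)/2) = (8.5, -5, -6)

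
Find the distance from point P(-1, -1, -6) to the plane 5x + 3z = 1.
d = |5(-1) + 0(-1) + 3(-6) - (1)| / √(5² + 0² + 3²) = 24/√34 = 4.116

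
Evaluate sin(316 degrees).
sin(316 degrees) = -0.6947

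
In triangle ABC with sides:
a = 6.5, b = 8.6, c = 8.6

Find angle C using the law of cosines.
cos(C) = (a² + b² - c²)/(2ab)
cos(C) = (6.5² + 8.6² - 8.6²)/(2·6.5·8.6) = 42.25/111.8 = 0.377907
C = arccos(0.377907) = 67.8°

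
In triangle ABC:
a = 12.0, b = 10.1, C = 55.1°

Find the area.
Using A = ½ab·sin(C):
A = ½·12.0·10.1·sin(55.1°) = ½·121.2·0.820152 = 49.7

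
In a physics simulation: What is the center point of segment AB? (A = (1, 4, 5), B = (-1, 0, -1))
Midpoint = ((1-1)/2, (4+0)/2, (5-1)/2) = (0, 2, 2)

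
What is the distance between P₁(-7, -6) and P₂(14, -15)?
Using the distance formula: d = sqrt((x₂-x₁)² + (y₂-y₁)²)
dx = 14 - (-7) = 21
dy = (-15) - (-6) = -9
d = sqrt(21² + (-9)²) = sqrt(441 + 81) = sqrt(522) = 22.85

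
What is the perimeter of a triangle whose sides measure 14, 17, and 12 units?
Perimeter = sum of all sides
Perimeter = 14 + 17 + 12
Perimeter = 43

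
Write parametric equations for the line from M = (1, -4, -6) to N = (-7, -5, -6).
Direction vector d = N - M = (-8, -1, 0)
x = 1 - 8t, y = -4 - t, z = -6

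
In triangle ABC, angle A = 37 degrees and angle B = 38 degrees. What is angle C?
Sum of angles in a triangle = 180 degrees
Third angle = 180 - 37 - 38
Third angle = 105 degrees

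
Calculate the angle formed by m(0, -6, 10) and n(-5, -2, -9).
m·n = -78, |m|² = 136, |n|² = 110
cos θ = -78/√14960 ≈ -0.6377
θ ≈ 129.6°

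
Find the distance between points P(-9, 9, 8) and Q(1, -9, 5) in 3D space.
d = √[(10)² + (-18)² + (-3)²] = √433 = 20.81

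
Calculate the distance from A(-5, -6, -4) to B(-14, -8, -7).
d = √[(-9)² + (-2)² + (-3)²] = √94 = 9.695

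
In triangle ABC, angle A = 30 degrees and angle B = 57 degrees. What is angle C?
Sum of angles in a triangle = 180 degrees
Third angle = 180 - 30 - 57
Third angle = 93 degrees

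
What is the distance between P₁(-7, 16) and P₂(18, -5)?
Using the distance formula: d = sqrt((x₂-x₁)² + (y₂-y₁)²)
dx = 18 - (-7) = 25
dy = (-5) - 16 = -21
d = sqrt(25² + (-21)²) = sqrt(625 + 441) = sqrt(1066) = 32.65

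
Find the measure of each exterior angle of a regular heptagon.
Exterior angle of a regular n-gon = 360/n
Exterior angle = 360/7
Exterior angle = 51.43 degrees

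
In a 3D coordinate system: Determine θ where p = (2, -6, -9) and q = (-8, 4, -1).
p·q = -31, |p|² = 121, |q|² = 81
cos θ = -31/√9801 ≈ -0.3131
θ ≈ 108.2°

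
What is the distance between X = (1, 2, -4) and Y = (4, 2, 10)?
d = √[(3)² + (0)² + (14)²] = √205 = 14.32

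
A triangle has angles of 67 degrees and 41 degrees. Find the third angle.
Sum of angles in a triangle = 180 degrees
Third angle = 180 - 67 - 41
Third angle = 72 degrees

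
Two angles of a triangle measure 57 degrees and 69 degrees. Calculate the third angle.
Sum of angles in a triangle = 180 degrees
Third angle = 180 - 57 - 69
Third angle = 54 degrees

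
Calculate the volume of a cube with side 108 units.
Volume = s³
Volume = 108³
Volume = 1259712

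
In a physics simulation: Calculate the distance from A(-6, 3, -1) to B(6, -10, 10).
d = √[(12)² + (-13)² + (11)²] = √434 = 20.83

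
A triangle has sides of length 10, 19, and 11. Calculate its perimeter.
Perimeter = sum of all sides
Perimeter = 10 + 19 + 11
Perimeter = 40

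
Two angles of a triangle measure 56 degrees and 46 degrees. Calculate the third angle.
Sum of angles in a triangle = 180 degrees
Third angle = 180 - 56 - 46
Third angle = 78 degrees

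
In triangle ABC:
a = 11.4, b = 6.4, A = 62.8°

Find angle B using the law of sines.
sin(B)/b = sin(A)/a
sin(B) = b·sin(A)/a = 6.4·sin(62.8°)/11.4 = 0.499321
B = arcsin(0.499321) = 29.96°  (b ≤ a, so B ≤ A and the acute solution is unique)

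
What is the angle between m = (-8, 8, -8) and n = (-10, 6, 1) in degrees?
m·n = 120, |m|² = 192, |n|² = 137
cos θ = 120/√26304 ≈ 0.7399
θ ≈ 42.28°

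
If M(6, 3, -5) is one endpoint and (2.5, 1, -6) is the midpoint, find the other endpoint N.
N = (2×2.5 - 6, 2×1 - 3, 2×(-6) - (-5)) = (-1, -1, -7)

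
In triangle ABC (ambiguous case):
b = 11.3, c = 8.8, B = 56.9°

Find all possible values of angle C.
sin(C)/c = sin(B)/b  →  sin(C) = c·sin(B)/b = 8.8·sin(56.9°)/11.3 = 0.652383
C₁ = arcsin(0.652383) = 40.72°,  C₂ = 180° - C₁ = 139.28°
Check C₂: A = 180° - 56.9° - 139.28° = -16.18° ≤ 0, rejected
C = 40.72° (one solution)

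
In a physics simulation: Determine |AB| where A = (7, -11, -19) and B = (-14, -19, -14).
d = √[(-21)² + (-8)² + (5)²] = √530 = 23.02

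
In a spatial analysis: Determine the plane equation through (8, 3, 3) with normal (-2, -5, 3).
d = n·P = (-2)(8) + (-5)(3) + (3)(3) = -22
Plane: -2x - 5y + 3z = -22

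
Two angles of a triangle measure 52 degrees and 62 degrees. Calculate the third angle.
Sum of angles in a triangle = 180 degrees
Third angle = 180 - 52 - 62
Third angle = 66 degrees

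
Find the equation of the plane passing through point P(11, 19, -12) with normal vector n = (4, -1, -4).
d = n·P = (4)(11) + (-1)(19) + (-4)(-12) = 73
Plane: 4x - y - 4z = 73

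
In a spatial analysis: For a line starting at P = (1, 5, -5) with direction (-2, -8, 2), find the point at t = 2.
P(2) = (1 + (-2)(2), 5 + (-8)(2), -5 + 2(2)) = (-3, -11, -1)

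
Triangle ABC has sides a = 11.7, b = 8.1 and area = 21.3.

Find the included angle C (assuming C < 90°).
Area = ½ab·sin(C)  →  sin(C) = 2·Area/(ab)
sin(C) = 2·21.3/(11.7·8.1) = 0.449509
C = arcsin(0.449509) = 26.71°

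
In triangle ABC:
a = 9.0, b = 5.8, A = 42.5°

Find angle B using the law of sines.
sin(B)/b = sin(A)/a
sin(B) = b·sin(A)/a = 5.8·sin(42.5°)/9.0 = 0.435380
B = arcsin(0.435380) = 25.81°  (b ≤ a, so B ≤ A and the acute solution is unique)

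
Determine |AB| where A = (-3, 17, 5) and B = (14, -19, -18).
d = √[(17)² + (-36)² + (-23)²] = √2114 = 45.98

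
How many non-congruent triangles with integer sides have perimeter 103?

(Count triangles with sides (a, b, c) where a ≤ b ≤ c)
With a ≤ b ≤ c and a + b + c = 103, the triangle inequality a + b > c gives c < 103/2, so c ≤ 51.
Iterate a from 1 to ⌊p/3⌋ = 34; for each a, b ranges from a to ⌊(p−a)/2⌋ with c = p − a − b, keeping only c ≥ b.
Triples: (1, 51, 51), (2, 50, 51), (3, 49, 51), …
Count = 234 triangles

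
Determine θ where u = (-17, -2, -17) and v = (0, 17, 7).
u·v = -153, |u|² = 582, |v|² = 338
cos θ = -153/√196716 ≈ -0.345
θ ≈ 110.2°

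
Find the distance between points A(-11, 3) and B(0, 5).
Using the distance formula: d = sqrt((x₂-x₁)² + (y₂-y₁)²)
dx = 0 - (-11) = 11
dy = 5 - 3 = 2
d = sqrt(11² + 2²) = sqrt(121 + 4) = sqrt(125) = 11.18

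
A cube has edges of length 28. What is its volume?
Volume = s³
Volume = 28³
Volume = 21952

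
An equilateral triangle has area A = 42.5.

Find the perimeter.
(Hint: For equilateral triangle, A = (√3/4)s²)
A = (√3/4)s²  →  s² = 4A/√3 = 4·42.5/√3 = 98.1495
s = 9.90705
Perimeter = 3s = 29.72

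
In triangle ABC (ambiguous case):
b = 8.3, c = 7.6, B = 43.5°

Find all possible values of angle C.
sin(C)/c = sin(B)/b  →  sin(C) = c·sin(B)/b = 7.6·sin(43.5°)/8.3 = 0.630301
C₁ = arcsin(0.630301) = 39.07°,  C₂ = 180° - C₁ = 140.93°
Check C₂: A = 180° - 43.5° - 140.93° = -4.43° ≤ 0, rejected
C = 39.07° (one solution)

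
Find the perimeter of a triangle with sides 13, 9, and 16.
Perimeter = sum of all sides
Perimeter = 13 + 9 + 16
Perimeter = 38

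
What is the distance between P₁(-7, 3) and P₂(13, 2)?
Using the distance formula: d = sqrt((x₂-x₁)² + (y₂-y₁)²)
dx = 13 - (-7) = 20
dy = 2 - 3 = -1
d = sqrt(20² + (-1)²) = sqrt(400 + 1) = sqrt(401) = 20.02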